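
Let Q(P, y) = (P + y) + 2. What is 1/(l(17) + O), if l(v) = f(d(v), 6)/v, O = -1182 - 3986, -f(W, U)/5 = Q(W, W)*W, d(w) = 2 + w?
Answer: -17/91656 ≈ -0.00018548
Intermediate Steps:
Q(P, y) = 2 + P + y
f(W, U) = -5*W*(2 + 2*W) (f(W, U) = -5*(2 + W + W)*W = -5*(2 + 2*W)*W = -5*W*(2 + 2*W))
O = -5168
l(v) = -10*(2 + v)*(3 + v)/v (l(v) = (-10*(2 + v)*(1 + (2 + v)))/v = (-10*(2 + v)*(3 + v))/v = -10*(2 + v)*(3 + v)/v)
1/(l(17) + O) = 1/((-50 - 60/17 - 10*17) - 5168) = 1/((-50 - 60*1/17 - 170) - 5168) = 1/((-50 - 60/17 - 170) - 5168) = 1/(-3800/17 - 5168) = 1/(-91656/17) = -17/91656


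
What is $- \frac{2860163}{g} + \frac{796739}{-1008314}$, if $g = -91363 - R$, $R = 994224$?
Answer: $\frac{2019012894389}{1094612570318} \approx 1.8445$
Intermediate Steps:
$g = -1085587$ ($g = -91363 - 994224 = -1085587$)
$- \frac{2860163}{g} + \frac{796739}{-1008314} = - \frac{2860163}{-1085587} + \frac{796739}{-1008314} = \left(-2860163\right) \left(- \frac{1}{1085587}\right) + 796739 \left(- \frac{1}{1008314}\right) = \frac{2860163}{1085587} - \frac{796739}{1008314} = \frac{2019012894389}{1094612570318}$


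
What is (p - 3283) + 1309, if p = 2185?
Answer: 211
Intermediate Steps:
(p - 3283) + 1309 = (2185 - 3283) + 1309 = -1098 + 1309 = 211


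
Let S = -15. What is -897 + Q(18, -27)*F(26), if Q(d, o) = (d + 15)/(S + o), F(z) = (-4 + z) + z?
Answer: -6543/7 ≈ -934.71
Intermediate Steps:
F(z) = -4 + 2*z
Q(d, o) = (15 + d)/(-15 + o) (Q(d, o) = (d + 15)/(-15 + o) = (15 + d)/(-15 + o))
-897 + Q(18, -27)*F(26) = -897 + ((15 + 18)/(-15 - 27))*(-4 + 2*26) = -897 + (33/(-42))*(-4 + 52) = -897 - 1/42*33*48 = -897 - 11/14*48 = -897 - 264/7 = -6543/7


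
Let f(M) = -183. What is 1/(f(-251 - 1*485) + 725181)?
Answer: 1/724998 ≈ 1.3793e-6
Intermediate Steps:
1/(f(-251 - 1*485) + 725181) = 1/(-183 + 725181) = 1/724998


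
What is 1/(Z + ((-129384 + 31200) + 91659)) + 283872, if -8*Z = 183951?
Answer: 67036656664/236151 ≈ 2.8387e+5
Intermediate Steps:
Z = -183951/8 (Z = -⅛*183951 = -183951/8 ≈ -22994.)
1/(Z + ((-129384 + 31200) + 91659)) + 283872 = 1/(-183951/8 + ((-129384 + 31200) + 91659)) + 283872 = 1/(-183951/8 + (-98184 + 91659)) + 283872 = 1/(-183951/8 - 6525) + 283872 = 1/(-236151/8) + 283872 = -8/236151 + 283872 = 67036656664/236151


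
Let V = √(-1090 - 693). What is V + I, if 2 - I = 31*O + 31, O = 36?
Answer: -1145 + I*√1783 ≈ -1145.0 + 42.226*I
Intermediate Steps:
V = I*√1783 (V = √(-1783) = I*√1783 ≈ 42.226*I)
I = -1145 (I = 2 - (31*36 + 31) = 2 - (1116 + 31) = 2 - 1*1147 = 2 - 1147 = -1145)
V + I = I*√1783 - 1145 = -1145 + I*√1783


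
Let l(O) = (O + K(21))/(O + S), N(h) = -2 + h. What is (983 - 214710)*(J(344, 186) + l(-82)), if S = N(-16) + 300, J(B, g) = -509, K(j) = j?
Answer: 21770445947/200 ≈ 1.0885e+8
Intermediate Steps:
S = 282 (S = (-2 - 16) + 300 = -18 + 300 = 282)
l(O) = (21 + O)/(282 + O) (l(O) = (O + 21)/(O + 282) = (21 + O)/(282 + O))
(983 - 214710)*(J(344, 186) + l(-82)) = (983 - 214710)*(-509 + (21 - 82)/(282 - 82)) = -213727*(-509 - 61/200) = -213727*(-101861/200) = 21770445947/200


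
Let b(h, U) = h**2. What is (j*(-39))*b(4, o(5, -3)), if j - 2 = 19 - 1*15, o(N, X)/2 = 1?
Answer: -3744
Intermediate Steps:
o(N, X) = 2 (o(N, X) = 2*1 = 2)
j = 6 (j = 2 + (19 - 1*15) = 2 + (19 - 15) = 2 + 4 = 6)
(j*(-39))*b(4, o(5, -3)) = (6*(-39))*4**2 = -234*16 = -3744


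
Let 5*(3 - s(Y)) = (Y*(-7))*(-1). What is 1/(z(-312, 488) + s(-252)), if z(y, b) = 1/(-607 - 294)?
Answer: 4505/1602874 ≈ 0.0028106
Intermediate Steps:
s(Y) = 3 - 7*Y/5 (s(Y) = 3 - Y*(-7)*(-1)/5 = 3 - (-7*Y)*(-1)/5 = 3 - 7*Y/5)
z(y, b) = -1/901 (z(y, b) = 1/(-901) = -1/901)
1/(z(-312, 488) + s(-252)) = 1/(-1/901 + (3 - 7/5*(-252))) = 1/(-1/901 + (3 + 1764/5)) = 1/(-1/901 + 1779/5) = 1/(1602874/4505) = 4505/1602874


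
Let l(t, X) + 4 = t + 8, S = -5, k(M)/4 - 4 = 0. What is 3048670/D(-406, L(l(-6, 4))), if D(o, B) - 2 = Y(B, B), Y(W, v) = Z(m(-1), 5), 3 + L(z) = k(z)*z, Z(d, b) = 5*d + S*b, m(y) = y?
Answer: -1524335/14 ≈ -1.0888e+5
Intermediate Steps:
k(M) = 16 (k(M) = 16 + 4*0 = 16 + 0 = 16)
l(t, X) = 4 + t (l(t, X) = -4 + (t + 8) = -4 + (8 + t) = 4 + t)
Z(d, b) = -5*b + 5*d (Z(d, b) = 5*d - 5*b = -5*b + 5*d)
L(z) = -3 + 16*z
Y(W, v) = -30 (Y(W, v) = -5*5 + 5*(-1) = -25 - 5 = -30)
D(o, B) = -28 (D(o, B) = 2 - 30 = -28)
3048670/D(-406, L(l(-6, 4))) = 3048670/(-28) = 3048670*(-1/28) = -1524335/14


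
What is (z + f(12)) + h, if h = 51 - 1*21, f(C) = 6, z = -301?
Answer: -265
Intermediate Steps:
h = 30 (h = 51 - 21 = 30)
(z + f(12)) + h = (-301 + 6) + 30 = -295 + 30 = -265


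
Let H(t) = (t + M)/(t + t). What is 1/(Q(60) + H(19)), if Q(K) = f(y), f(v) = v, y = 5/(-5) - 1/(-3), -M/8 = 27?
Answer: -114/667 ≈ -0.17091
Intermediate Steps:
M = -216 (M = -8*27 = -216)
y = -2/3 (y = 5*(-1/5) - 1*(-1/3) = -1 + 1/3 = -2/3 ≈ -0.66667)
Q(K) = -2/3
H(t) = (-216 + t)/(2*t) (H(t) = (t - 216)/(t + t) = (-216 + t)/((2*t)) = (-216 + t)*(1/(2*t)) = (-216 + t)/(2*t))
1/(Q(60) + H(19)) = 1/(-2/3 + (1/2)*(-216 + 19)/19) = 1/(-2/3 + (1/2)*(1/19)*(-197)) = 1/(-2/3 - 197/38) = 1/(-667/114) = -114/667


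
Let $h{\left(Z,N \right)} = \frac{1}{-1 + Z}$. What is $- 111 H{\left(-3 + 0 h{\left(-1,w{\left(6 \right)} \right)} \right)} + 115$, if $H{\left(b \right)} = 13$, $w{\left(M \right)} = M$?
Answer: $-1328$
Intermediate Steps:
$- 111 H{\left(-3 + 0 h{\left(-1,w{\left(6 \right)} \right)} \right)} + 115 = \left(-111\right) 13 + 115 = -1443 + 115 = -1328$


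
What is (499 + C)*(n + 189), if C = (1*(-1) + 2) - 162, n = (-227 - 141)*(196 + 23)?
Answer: -27176214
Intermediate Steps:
n = -80592 (n = -368*219 = -80592)
C = -161 (C = (-1 + 2) - 162 = 1 - 162 = -161)
(499 + C)*(n + 189) = (499 - 161)*(-80592 + 189) = 338*(-80403) = -27176214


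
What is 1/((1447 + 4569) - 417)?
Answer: 1/5599 ≈ 0.00017860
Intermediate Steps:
1/((1447 + 4569) - 417) = 1/(6016 - 417) = 1/5599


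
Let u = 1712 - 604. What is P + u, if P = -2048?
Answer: -940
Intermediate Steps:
u = 1108
P + u = -2048 + 1108 = -940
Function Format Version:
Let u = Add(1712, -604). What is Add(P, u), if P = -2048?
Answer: -940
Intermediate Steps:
u = 1108
Add(P, u) = Add(-2048, 1108) = -940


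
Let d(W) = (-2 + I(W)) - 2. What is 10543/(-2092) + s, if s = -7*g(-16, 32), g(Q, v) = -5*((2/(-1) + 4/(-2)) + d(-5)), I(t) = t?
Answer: -962403/2092 ≈ -460.04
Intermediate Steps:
d(W) = -4 + W (d(W) = (-2 + W) - 2 = -4 + W)
g(Q, v) = 65 (g(Q, v) = -5*((2/(-1) + 4/(-2)) + (-4 - 5)) = -5*((2*(-1) + 4*(-½)) - 9) = -5*((-2 - 2) - 9) = -5*(-4 - 9) = -5*(-13) = 65)
s = -455 (s = -7*65 = -455)
10543/(-2092) + s = 10543/(-2092) - 455 = 10543*(-1/2092) - 455 = -10543/2092 - 455 = -962403/2092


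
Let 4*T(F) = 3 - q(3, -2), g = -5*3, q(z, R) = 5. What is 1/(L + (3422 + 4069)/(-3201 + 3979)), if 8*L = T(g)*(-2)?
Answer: 3112/30353 ≈ 0.10253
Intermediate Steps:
g = -15
T(F) = -½ (T(F) = (3 - 1*5)/4 = (3 - 5)/4 = (¼)*(-2) = -½)
L = ⅛ (L = (-½*(-2))/8 = (⅛)*1 = ⅛ ≈ 0.12500)
1/(L + (3422 + 4069)/(-3201 + 3979)) = 1/(⅛ + (3422 + 4069)/(-3201 + 3979)) = 1/(⅛ + 7491/778) = 1/(30353/3112) = 3112/30353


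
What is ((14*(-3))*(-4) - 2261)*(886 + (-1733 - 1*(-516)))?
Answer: 692783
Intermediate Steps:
((14*(-3))*(-4) - 2261)*(886 + (-1733 - 1*(-516))) = (-42*(-4) - 2261)*(886 + (-1733 + 516)) = (168 - 2261)*(886 - 1217) = -2093*(-331) = 692783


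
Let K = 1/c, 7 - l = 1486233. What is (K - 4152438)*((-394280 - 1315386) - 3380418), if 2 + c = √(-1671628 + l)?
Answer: 33372651062617697852/1578929 + 17815294*I*√64446/1578929 ≈ 2.1136e+13 + 2864.4*I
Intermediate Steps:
l = -1486226 (l = 7 - 1*1486233 = 7 - 1486233 = -1486226)
c = -2 + 7*I*√64446 (c = -2 + √(-1671628 - 1486226) = -2 + √(-3157854) = -2 + 7*I*√64446 ≈ -2.0 + 1777.0*I)
K = 1/(-2 + 7*I*√64446) ≈ -6.33e-7 - 0.00056273*I
(K - 4152438)*((-394280 - 1315386) - 3380418) = ((-1/1578929 - 7*I*√64446/3157858) - 4152438)*((-394280 - 1315386) - 3380418) = (-6556404778903/1578929 - 7*I*√64446/3157858)*(-1709666 - 3380418) = (-6556404778903/1578929 - 7*I*√64446/3157858)*(-5090084) = 33372651062617697852/1578929 + 17815294*I*√64446/1578929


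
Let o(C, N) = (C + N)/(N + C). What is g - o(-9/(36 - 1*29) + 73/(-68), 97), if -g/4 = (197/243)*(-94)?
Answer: 73829/243 ≈ 303.82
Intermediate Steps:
o(C, N) = 1 (o(C, N) = (C + N)/(C + N) = 1)
g = 74072/243 (g = -4*197/243*(-94) = -4*197*(1/243)*(-94) = -788*(-94)/243 = -4*(-18518/243) = 74072/243 ≈ 304.82)
g - o(-9/(36 - 1*29) + 73/(-68), 97) = 74072/243 - 1*1 = 74072/243 - 1 = 73829/243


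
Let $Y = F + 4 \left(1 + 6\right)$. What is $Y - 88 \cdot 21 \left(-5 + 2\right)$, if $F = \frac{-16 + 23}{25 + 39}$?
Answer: $\frac{356615}{64} \approx 5572.1$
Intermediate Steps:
$F = \frac{7}{64} \approx 0.10938$
$Y = \frac{1799}{64}$ ($Y = \frac{7}{64} + 4 \left(1 + 6\right) = \frac{7}{64} + 4 \cdot 7 = \frac{7}{64} + 28 = \frac{1799}{64} \approx 28.109$)
$Y - 88 \cdot 21 \left(-5 + 2\right) = \frac{1799}{64} - 88 \cdot 21 \left(-5 + 2\right) = \frac{1799}{64} - 88 \cdot 21 \left(-3\right) = \frac{1799}{64} - -5544 = \frac{1799}{64} + 5544 = \frac{356615}{64}$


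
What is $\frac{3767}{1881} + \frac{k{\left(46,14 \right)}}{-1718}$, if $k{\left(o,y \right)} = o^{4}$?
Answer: $- \frac{4207811515}{1615779} \approx -2604.2$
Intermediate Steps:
$\frac{3767}{1881} + \frac{k{\left(46,14 \right)}}{-1718} = \frac{3767}{1881} + \frac{46^{4}}{-1718} = 3767 \cdot \frac{1}{1881} + 4477456 \left(- \frac{1}{1718}\right) = \frac{3767}{1881} - \frac{2238728}{859} = - \frac{4207811515}{1615779}$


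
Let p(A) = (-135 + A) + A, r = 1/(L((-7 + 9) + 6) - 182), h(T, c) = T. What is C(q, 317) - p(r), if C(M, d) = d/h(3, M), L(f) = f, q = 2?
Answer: 20939/87 ≈ 240.68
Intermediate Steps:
C(M, d) = d/3
r = -1/174 (r = 1/(((-7 + 9) + 6) - 182) = 1/((2 + 6) - 182) = 1/(8 - 182) = 1/(-174) = -1/174 ≈ -0.0057471)
p(A) = -135 + 2*A
C(q, 317) - p(r) = (⅓)*317 - (-135 + 2*(-1/174)) = 317/3 - (-135 - 1/87) = 317/3 - 1*(-11746/87) = 317/3 + 11746/87 = 20939/87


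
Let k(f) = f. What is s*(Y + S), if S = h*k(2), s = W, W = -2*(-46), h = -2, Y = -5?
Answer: -828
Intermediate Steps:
W = 92
s = 92
S = -4 (S = -2*2 = -4)
s*(Y + S) = 92*(-5 - 4) = 92*(-9) = -828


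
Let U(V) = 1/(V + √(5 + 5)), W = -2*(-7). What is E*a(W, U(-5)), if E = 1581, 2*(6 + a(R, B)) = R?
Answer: 1581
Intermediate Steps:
W = 14
U(V) = 1/(V + √10)
a(R, B) = -6 + R/2
E*a(W, U(-5)) = 1581*(-6 + (½)*14) = 1581*(-6 + 7) = 1581*1 = 1581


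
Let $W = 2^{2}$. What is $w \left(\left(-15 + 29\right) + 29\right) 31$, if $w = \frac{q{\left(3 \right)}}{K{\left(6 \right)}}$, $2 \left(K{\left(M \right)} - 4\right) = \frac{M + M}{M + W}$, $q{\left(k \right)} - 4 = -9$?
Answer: $- \frac{33325}{23} \approx -1448.9$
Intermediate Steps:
$W = 4$
$q{\left(k \right)} = -5$ ($q{\left(k \right)} = 4 - 9 = -5$)
$K{\left(M \right)} = 4 + \frac{M}{4 + M}$ ($K{\left(M \right)} = 4 + \frac{\left(M + M\right) \frac{1}{M + 4}}{2} = 4 + \frac{2 M \frac{1}{4 + M}}{2} = 4 + \frac{M}{4 + M}$)
$w = - \frac{25}{23}$ ($w = - \frac{5}{\frac{1}{4 + 6} \left(16 + 5 \cdot 6\right)} = - \frac{5}{\frac{1}{10} \left(16 + 30\right)} = - \frac{5}{\frac{1}{10} \cdot 46} = - \frac{5}{\frac{23}{5}} = \left(-5\right) \frac{5}{23} = - \frac{25}{23} \approx -1.087$)
$w \left(\left(-15 + 29\right) + 29\right) 31 = - \frac{25 \left(\left(-15 + 29\right) + 29\right)}{23} \cdot 31 = - \frac{25 \left(14 + 29\right)}{23} \cdot 31 = \left(- \frac{25}{23}\right) 43 \cdot 31 = \left(- \frac{1075}{23}\right) 31 = - \frac{33325}{23}$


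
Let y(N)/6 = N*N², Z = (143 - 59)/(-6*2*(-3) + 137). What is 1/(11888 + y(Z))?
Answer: 5177717/61556255920 ≈ 8.4114e-5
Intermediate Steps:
Z = 84/173 (Z = 84/(-1*12*(-3) + 137) = 84/(-12*(-3) + 137) = 84/(36 + 137) = 84/173 ≈ 0.48555)
y(N) = 6*N³ (y(N) = 6*(N*N²) = 6*N³)
1/(11888 + y(Z)) = 1/(11888 + 6*(84/173)³) = 1/(11888 + 6*(592704/5177717)) = 1/(11888 + 3556224/5177717) = 1/(61556255920/5177717) = 5177717/61556255920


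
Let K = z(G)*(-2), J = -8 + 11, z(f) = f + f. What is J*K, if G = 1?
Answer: -12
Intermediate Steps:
z(f) = 2*f
J = 3
K = -4 (K = (2*1)*(-2) = 2*(-2) = -4)
J*K = 3*(-4) = -12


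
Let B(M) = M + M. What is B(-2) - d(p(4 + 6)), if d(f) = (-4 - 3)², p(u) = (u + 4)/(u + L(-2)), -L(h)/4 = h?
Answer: -53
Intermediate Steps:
L(h) = -4*h
B(M) = 2*M
p(u) = (4 + u)/(8 + u) (p(u) = (u + 4)/(u - 4*(-2)) = (4 + u)/(u + 8) = (4 + u)/(8 + u))
d(f) = 49 (d(f) = (-7)² = 49)
B(-2) - d(p(4 + 6)) = 2*(-2) - 1*49 = -4 - 49 = -53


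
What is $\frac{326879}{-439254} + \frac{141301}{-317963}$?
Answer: $- \frac{166002456931}{139666519602} \approx -1.1886$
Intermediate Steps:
$\frac{326879}{-439254} + \frac{141301}{-317963} = 326879 \left(- \frac{1}{439254}\right) + 141301 \left(- \frac{1}{317963}\right) = - \frac{326879}{439254} - \frac{141301}{317963} = - \frac{166002456931}{139666519602}$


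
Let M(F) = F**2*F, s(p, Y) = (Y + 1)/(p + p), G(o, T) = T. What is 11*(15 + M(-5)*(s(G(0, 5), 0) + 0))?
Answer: 55/2 ≈ 27.500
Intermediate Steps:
s(p, Y) = (1 + Y)/(2*p) (s(p, Y) = (1 + Y)/((2*p)) = (1 + Y)*(1/(2*p)) = (1 + Y)/(2*p))
M(F) = F**3
11*(15 + M(-5)*(s(G(0, 5), 0) + 0)) = 11*(15 + (-5)**3*((1/2)*(1 + 0)/5 + 0)) = 11*(15 - 125*((1/2)*(1/5)*1 + 0)) = 11*(15 - 125*(1/10 + 0)) = 11*(15 - 125*1/10) = 11*(15 - 25/2) = 11*(5/2) = 55/2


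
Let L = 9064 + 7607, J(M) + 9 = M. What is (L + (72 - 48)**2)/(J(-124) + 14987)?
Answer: 17247/14854 ≈ 1.1611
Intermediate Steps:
J(M) = -9 + M
L = 16671
(L + (72 - 48)**2)/(J(-124) + 14987) = (16671 + (72 - 48)**2)/((-9 - 124) + 14987) = (16671 + 24**2)/(-133 + 14987) = (16671 + 576)/14854 = 17247*(1/14854) = 17247/14854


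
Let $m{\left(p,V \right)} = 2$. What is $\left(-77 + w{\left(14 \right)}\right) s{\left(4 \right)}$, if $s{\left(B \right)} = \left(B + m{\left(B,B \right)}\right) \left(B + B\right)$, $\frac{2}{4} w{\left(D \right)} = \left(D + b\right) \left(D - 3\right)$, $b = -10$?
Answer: $528$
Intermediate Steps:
$w{\left(D \right)} = 2 \left(-10 + D\right) \left(-3 + D\right)$ ($w{\left(D \right)} = 2 \left(D - 10\right) \left(D - 3\right) = 2 \left(-10 + D\right) \left(-3 + D\right)$)
$s{\left(B \right)} = 2 B \left(2 + B\right)$ ($s{\left(B \right)} = \left(B + 2\right) \left(B + B\right) = \left(2 + B\right) 2 B = 2 B \left(2 + B\right)$)
$\left(-77 + w{\left(14 \right)}\right) s{\left(4 \right)} = \left(-77 + \left(60 - 364 + 2 \cdot 14^{2}\right)\right) 2 \cdot 4 \left(2 + 4\right) = \left(-77 + \left(60 - 364 + 2 \cdot 196\right)\right) 2 \cdot 4 \cdot 6 = \left(-77 + \left(60 - 364 + 392\right)\right) 48 = \left(-77 + 88\right) 48 = 11 \cdot 48 = 528$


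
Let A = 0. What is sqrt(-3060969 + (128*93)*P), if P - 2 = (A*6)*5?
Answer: I*sqrt(3037161) ≈ 1742.7*I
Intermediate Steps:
P = 2 (P = 2 + (0*6)*5 = 2 + 0*5 = 2 + 0 = 2)
sqrt(-3060969 + (128*93)*P) = sqrt(-3060969 + (128*93)*2) = sqrt(-3060969 + 11904*2) = sqrt(-3060969 + 23808) = sqrt(-3037161) = I*sqrt(3037161)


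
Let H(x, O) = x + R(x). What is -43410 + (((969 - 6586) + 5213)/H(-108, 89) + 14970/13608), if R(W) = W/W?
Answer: -10533381923/242676 ≈ -43405.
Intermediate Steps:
R(W) = 1
H(x, O) = 1 + x (H(x, O) = x + 1 = 1 + x)
-43410 + (((969 - 6586) + 5213)/H(-108, 89) + 14970/13608) = -43410 + (((969 - 6586) + 5213)/(1 - 108) + 14970/13608) = -43410 + ((-5617 + 5213)/(-107) + 14970*(1/13608)) = -43410 + (-404*(-1/107) + 2495/2268) = -43410 + (404/107 + 2495/2268) = -43410 + 1183237/242676 = -10533381923/242676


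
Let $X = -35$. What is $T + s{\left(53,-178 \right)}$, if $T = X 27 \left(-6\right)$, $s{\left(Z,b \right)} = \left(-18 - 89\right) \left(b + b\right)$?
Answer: $43762$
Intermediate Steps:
$s{\left(Z,b \right)} = - 214 b$ ($s{\left(Z,b \right)} = - 107 \cdot 2 b = - 214 b$)
$T = 5670$ ($T = \left(-35\right) 27 \left(-6\right) = \left(-945\right) \left(-6\right) = 5670$)
$T + s{\left(53,-178 \right)} = 5670 - -38092 = 5670 + 38092 = 43762$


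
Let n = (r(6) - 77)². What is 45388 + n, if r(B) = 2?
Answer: 51013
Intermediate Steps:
n = 5625 (n = (2 - 77)² = (-75)² = 5625)
45388 + n = 45388 + 5625 = 51013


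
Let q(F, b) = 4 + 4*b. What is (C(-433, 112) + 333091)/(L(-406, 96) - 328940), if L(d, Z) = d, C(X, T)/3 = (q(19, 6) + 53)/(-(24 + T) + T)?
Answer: -2664647/2634768 ≈ -1.0113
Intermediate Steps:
C(X, T) = -81/8 (C(X, T) = 3*(((4 + 4*6) + 53)/(-(24 + T) + T)) = 3*(((4 + 24) + 53)/((-24 - T) + T)) = 3*((28 + 53)/(-24)) = 3*(81*(-1/24)) = 3*(-27/8) = -81/8)
(C(-433, 112) + 333091)/(L(-406, 96) - 328940) = (-81/8 + 333091)/(-406 - 328940) = (2664647/8)/(-329346) = (2664647/8)*(-1/329346) = -2664647/2634768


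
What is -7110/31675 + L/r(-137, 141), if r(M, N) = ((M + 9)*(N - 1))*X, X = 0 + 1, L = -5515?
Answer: 38593/463360 ≈ 0.083289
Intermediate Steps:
X = 1
r(M, N) = (-1 + N)*(9 + M) (r(M, N) = ((M + 9)*(N - 1))*1 = ((9 + M)*(-1 + N))*1 = ((-1 + N)*(9 + M))*1 = (-1 + N)*(9 + M))
-7110/31675 + L/r(-137, 141) = -7110/31675 - 5515/(-9 - 1*(-137) + 9*141 - 137*141) = -7110*1/31675 - 5515/(-9 + 137 + 1269 - 19317) = -1422/6335 - 5515/(-17920) = -1422/6335 - 5515*(-1/17920) = -1422/6335 + 1103/3584 = 38593/463360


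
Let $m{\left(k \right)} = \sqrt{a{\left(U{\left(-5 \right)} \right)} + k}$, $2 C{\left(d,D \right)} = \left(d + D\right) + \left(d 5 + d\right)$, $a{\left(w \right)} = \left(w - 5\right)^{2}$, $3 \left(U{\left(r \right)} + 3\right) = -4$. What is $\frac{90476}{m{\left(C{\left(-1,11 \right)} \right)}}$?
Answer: $\frac{135714 \sqrt{802}}{401} \approx 9584.5$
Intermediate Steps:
$U{\left(r \right)} = - \frac{13}{3}$ ($U{\left(r \right)} = -3 + \frac{1}{3} \left(-4\right) = -3 - \frac{4}{3} = - \frac{13}{3}$)
$a{\left(w \right)} = \left(-5 + w\right)^{2}$
$C{\left(d,D \right)} = \frac{D}{2} + \frac{7 d}{2}$ ($C{\left(d,D \right)} = \frac{\left(d + D\right) + \left(d 5 + d\right)}{2} = \frac{\left(D + d\right) + \left(5 d + d\right)}{2} = \frac{\left(D + d\right) + 6 d}{2} = \frac{D + 7 d}{2} = \frac{D}{2} + \frac{7 d}{2}$)
$m{\left(k \right)} = \sqrt{\frac{784}{9} + k}$ ($m{\left(k \right)} = \sqrt{\left(-5 - \frac{13}{3}\right)^{2} + k} = \sqrt{\left(- \frac{28}{3}\right)^{2} + k} = \sqrt{\frac{784}{9} + k}$)
$\frac{90476}{m{\left(C{\left(-1,11 \right)} \right)}} = \frac{90476}{\frac{1}{3} \sqrt{784 + 9 \left(\frac{1}{2} \cdot 11 + \frac{7}{2} \left(-1\right)\right)}} = \frac{90476}{\frac{1}{3} \sqrt{784 + 9 \left(\frac{11}{2} - \frac{7}{2}\right)}} = \frac{90476}{\frac{1}{3} \sqrt{784 + 9 \cdot 2}} = \frac{90476}{\frac{1}{3} \sqrt{784 + 18}} = \frac{90476}{\frac{1}{3} \sqrt{802}} = 90476 \frac{3 \sqrt{802}}{802} = \frac{135714 \sqrt{802}}{401}$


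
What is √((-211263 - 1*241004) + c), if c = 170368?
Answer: I*√281899 ≈ 530.94*I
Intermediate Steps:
√((-211263 - 1*241004) + c) = √((-211263 - 1*241004) + 170368) = √((-211263 - 241004) + 170368) = √(-452267 + 170368) = √(-281899) = I*√281899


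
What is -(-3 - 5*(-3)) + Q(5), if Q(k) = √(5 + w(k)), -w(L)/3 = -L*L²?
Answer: -12 + 2*√95 ≈ 7.4936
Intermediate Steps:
w(L) = 3*L³ (w(L) = -(-3)*L*L² = -(-3)*L³ = 3*L³)
Q(k) = √(5 + 3*k³)
-(-3 - 5*(-3)) + Q(5) = -(-3 - 5*(-3)) + √(5 + 3*5³) = -(-3 + 15) + √(5 + 3*125) = -1*12 + √(5 + 375) = -12 + √380 = -12 + 2*√95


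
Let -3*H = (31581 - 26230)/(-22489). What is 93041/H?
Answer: 6277197147/5351 ≈ 1.1731e+6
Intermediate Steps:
H = 5351/67467 (H = -(31581 - 26230)/(3*(-22489)) = -5351*(-1)/(3*22489) = -⅓*(-5351/22489) = 5351/67467 ≈ 0.079313)
93041/H = 93041/(5351/67467) = 93041*(67467/5351) = 6277197147/5351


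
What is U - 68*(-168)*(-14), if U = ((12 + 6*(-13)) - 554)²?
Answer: 224464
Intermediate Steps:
U = 384400 (U = ((12 - 78) - 554)² = (-66 - 554)² = (-620)² = 384400)
U - 68*(-168)*(-14) = 384400 - 68*(-168)*(-14) = 384400 + 11424*(-14) = 384400 - 159936 = 224464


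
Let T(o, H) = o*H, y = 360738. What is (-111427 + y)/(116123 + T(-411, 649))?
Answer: -249311/150616 ≈ -1.6553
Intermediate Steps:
T(o, H) = H*o
(-111427 + y)/(116123 + T(-411, 649)) = (-111427 + 360738)/(116123 + 649*(-411)) = 249311/(116123 - 266739) = 249311/(-150616) = 249311*(-1/150616) = -249311/150616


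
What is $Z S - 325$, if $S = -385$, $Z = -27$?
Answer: $10070$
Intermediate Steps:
$Z S - 325 = \left(-27\right) \left(-385\right) - 325 = 10395 - 325 = 10070$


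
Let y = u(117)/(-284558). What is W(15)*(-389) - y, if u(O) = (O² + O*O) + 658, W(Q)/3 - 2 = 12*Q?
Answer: -30219191908/142279 ≈ -2.1239e+5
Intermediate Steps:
W(Q) = 6 + 36*Q (W(Q) = 6 + 3*(12*Q) = 6 + 36*Q)
u(O) = 658 + 2*O² (u(O) = (O² + O²) + 658 = 2*O² + 658 = 658 + 2*O²)
y = -14018/142279 (y = (658 + 2*117²)/(-284558) = (658 + 2*13689)*(-1/284558) = (658 + 27378)*(-1/284558) = 28036*(-1/284558) = -14018/142279 ≈ -0.098525)
W(15)*(-389) - y = (6 + 36*15)*(-389) - 1*(-14018/142279) = (6 + 540)*(-389) + 14018/142279 = 546*(-389) + 14018/142279 = -212394 + 14018/142279 = -30219191908/142279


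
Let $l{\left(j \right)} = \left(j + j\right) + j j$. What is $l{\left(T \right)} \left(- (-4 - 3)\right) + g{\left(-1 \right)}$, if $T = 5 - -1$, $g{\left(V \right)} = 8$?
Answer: $344$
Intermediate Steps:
$T = 6$ ($T = 5 + 1 = 6$)
$l{\left(j \right)} = j^{2} + 2 j$ ($l{\left(j \right)} = 2 j + j^{2} = j^{2} + 2 j$)
$l{\left(T \right)} \left(- (-4 - 3)\right) + g{\left(-1 \right)} = 6 \left(2 + 6\right) \left(- (-4 - 3)\right) + 8 = 6 \cdot 8 \left(\left(-1\right) \left(-7\right)\right) + 8 = 48 \cdot 7 + 8 = 336 + 8 = 344$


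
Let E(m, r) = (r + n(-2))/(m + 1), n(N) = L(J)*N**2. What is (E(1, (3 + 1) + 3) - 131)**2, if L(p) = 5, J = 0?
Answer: 55225/4 ≈ 13806.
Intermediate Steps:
n(N) = 5*N**2
E(m, r) = (20 + r)/(1 + m) (E(m, r) = (r + 5*(-2)**2)/(m + 1) = (r + 5*4)/(1 + m) = (r + 20)/(1 + m) = (20 + r)/(1 + m))
(E(1, (3 + 1) + 3) - 131)**2 = ((20 + ((3 + 1) + 3))/(1 + 1) - 131)**2 = ((20 + (4 + 3))/2 - 131)**2 = ((20 + 7)/2 - 131)**2 = ((1/2)*27 - 131)**2 = (27/2 - 131)**2 = (-235/2)**2 = 55225/4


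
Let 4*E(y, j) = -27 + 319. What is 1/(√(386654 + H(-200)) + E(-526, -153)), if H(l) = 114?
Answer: -73/381439 + 4*√24173/381439 ≈ 0.0014390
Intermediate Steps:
E(y, j) = 73 (E(y, j) = (-27 + 319)/4 = (¼)*292 = 73)
1/(√(386654 + H(-200)) + E(-526, -153)) = 1/(√(386654 + 114) + 73) = 1/(√386768 + 73) = 1/(4*√24173 + 73) = 1/(73 + 4*√24173)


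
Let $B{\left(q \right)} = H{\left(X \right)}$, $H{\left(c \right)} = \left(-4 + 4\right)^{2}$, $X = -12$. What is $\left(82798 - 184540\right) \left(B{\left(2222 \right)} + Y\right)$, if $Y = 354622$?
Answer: $-36079951524$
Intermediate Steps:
$H{\left(c \right)} = 0$ ($H{\left(c \right)} = 0^{2} = 0$)
$B{\left(q \right)} = 0$
$\left(82798 - 184540\right) \left(B{\left(2222 \right)} + Y\right) = \left(82798 - 184540\right) \left(0 + 354622\right) = \left(-101742\right) 354622 = -36079951524$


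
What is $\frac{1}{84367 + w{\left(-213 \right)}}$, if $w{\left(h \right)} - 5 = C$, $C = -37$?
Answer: $\frac{1}{84335} \approx 1.1857 \cdot 10^{-5}$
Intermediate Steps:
$w{\left(h \right)} = -32$ ($w{\left(h \right)} = 5 - 37 = -32$)
$\frac{1}{84367 + w{\left(-213 \right)}} = \frac{1}{84367 - 32} = \frac{1}{84335}$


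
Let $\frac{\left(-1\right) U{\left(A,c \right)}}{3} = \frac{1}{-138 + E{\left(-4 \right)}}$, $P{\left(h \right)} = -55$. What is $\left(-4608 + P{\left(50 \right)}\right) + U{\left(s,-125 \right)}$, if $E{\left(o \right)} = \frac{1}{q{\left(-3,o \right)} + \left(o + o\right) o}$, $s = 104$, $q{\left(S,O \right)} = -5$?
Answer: $- \frac{17369594}{3725} \approx -4663.0$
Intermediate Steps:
$E{\left(o \right)} = \frac{1}{-5 + 2 o^{2}}$ ($E{\left(o \right)} = \frac{1}{-5 + \left(o + o\right) o} = \frac{1}{-5 + 2 o o} = \frac{1}{-5 + 2 o^{2}}$)
$U{\left(A,c \right)} = \frac{81}{3725}$ ($U{\left(A,c \right)} = - \frac{3}{-138 + \frac{1}{-5 + 2 \left(-4\right)^{2}}} = - \frac{3}{-138 + \frac{1}{-5 + 2 \cdot 16}} = - \frac{3}{-138 + \frac{1}{-5 + 32}} = - \frac{3}{-138 + \frac{1}{27}} = - \frac{3}{- \frac{3725}{27}} = \left(-3\right) \left(- \frac{27}{3725}\right) = \frac{81}{3725}$)
$\left(-4608 + P{\left(50 \right)}\right) + U{\left(s,-125 \right)} = \left(-4608 - 55\right) + \frac{81}{3725} = -4663 + \frac{81}{3725} = - \frac{17369594}{3725}$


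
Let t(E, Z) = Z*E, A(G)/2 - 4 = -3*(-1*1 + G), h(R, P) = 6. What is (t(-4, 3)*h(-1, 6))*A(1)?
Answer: -576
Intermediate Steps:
A(G) = 14 - 6*G (A(G) = 8 + 2*(-3*(-1*1 + G)) = 8 + 2*(-3*(-1 + G)) = 8 + 2*(3 - 3*G) = 8 + (6 - 6*G) = 14 - 6*G)
t(E, Z) = E*Z
(t(-4, 3)*h(-1, 6))*A(1) = (-4*3*6)*(14 - 6*1) = (-12*6)*(14 - 6) = -72*8 = -576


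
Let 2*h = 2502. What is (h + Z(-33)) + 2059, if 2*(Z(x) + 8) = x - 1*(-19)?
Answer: 3295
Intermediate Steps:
h = 1251 (h = (½)*2502 = 1251)
Z(x) = 3/2 + x/2 (Z(x) = -8 + (x - 1*(-19))/2 = -8 + (x + 19)/2 = -8 + (19 + x)/2 = -8 + (19/2 + x/2) = 3/2 + x/2)
(h + Z(-33)) + 2059 = (1251 + (3/2 + (½)*(-33))) + 2059 = (1251 + (3/2 - 33/2)) + 2059 = (1251 - 15) + 2059 = 1236 + 2059 = 3295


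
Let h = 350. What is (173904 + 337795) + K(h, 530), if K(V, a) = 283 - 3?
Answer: 511979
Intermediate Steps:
K(V, a) = 280
(173904 + 337795) + K(h, 530) = (173904 + 337795) + 280 = 511699 + 280 = 511979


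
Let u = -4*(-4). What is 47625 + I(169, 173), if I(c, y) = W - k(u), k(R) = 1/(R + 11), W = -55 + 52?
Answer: 1285793/27 ≈ 47622.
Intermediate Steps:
W = -3
u = 16
k(R) = 1/(11 + R)
I(c, y) = -82/27 (I(c, y) = -3 - 1/(11 + 16) = -3 - 1/27 = -82/27)
47625 + I(169, 173) = 47625 - 82/27 = 1285793/27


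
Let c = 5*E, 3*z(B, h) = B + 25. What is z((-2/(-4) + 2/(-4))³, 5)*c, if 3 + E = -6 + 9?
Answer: 0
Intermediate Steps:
E = 0 (E = -3 + (-6 + 9) = -3 + 3 = 0)
z(B, h) = 25/3 + B/3 (z(B, h) = (B + 25)/3 = (25 + B)/3 = 25/3 + B/3)
c = 0 (c = 5*0 = 0)
z((-2/(-4) + 2/(-4))³, 5)*c = (25/3 + (-2/(-4) + 2/(-4))³/3)*0 = (25/3 + (-2*(-¼) + 2*(-¼))³/3)*0 = (25/3 + (½ - ½)³/3)*0 = (25/3 + (⅓)*0³)*0 = (25/3 + (⅓)*0)*0 = (25/3 + 0)*0 = (25/3)*0 = 0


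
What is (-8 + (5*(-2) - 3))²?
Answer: 441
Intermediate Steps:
(-8 + (5*(-2) - 3))² = (-8 + (-10 - 3))² = (-8 - 13)² = (-21)² = 441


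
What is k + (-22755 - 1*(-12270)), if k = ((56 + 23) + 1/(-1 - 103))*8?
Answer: -128090/13 ≈ -9853.1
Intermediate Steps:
k = 8215/13 (k = (79 + 1/(-104))*8 = (79 - 1/104)*8 = (8215/104)*8 = 8215/13 ≈ 631.92)
k + (-22755 - 1*(-12270)) = 8215/13 + (-22755 - 1*(-12270)) = 8215/13 + (-22755 + 12270) = 8215/13 - 10485 = -128090/13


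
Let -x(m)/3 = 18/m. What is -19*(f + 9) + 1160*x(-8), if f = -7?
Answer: 7792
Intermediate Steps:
x(m) = -54/m
-19*(f + 9) + 1160*x(-8) = -19*(-7 + 9) + 1160*(-54/(-8)) = -19*2 + 1160*(-54*(-⅛)) = -38 + 1160*(27/4) = -38 + 7830 = 7792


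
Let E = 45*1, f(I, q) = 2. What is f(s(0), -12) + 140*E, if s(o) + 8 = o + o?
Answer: 6302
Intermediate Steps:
s(o) = -8 + 2*o (s(o) = -8 + (o + o) = -8 + 2*o)
E = 45
f(s(0), -12) + 140*E = 2 + 140*45 = 2 + 6300 = 6302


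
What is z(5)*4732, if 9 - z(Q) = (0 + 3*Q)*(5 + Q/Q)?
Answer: -383292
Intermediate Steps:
z(Q) = 9 - 18*Q (z(Q) = 9 - (0 + 3*Q)*(5 + Q/Q) = 9 - 3*Q*(5 + 1) = 9 - 3*Q*6 = 9 - 18*Q)
z(5)*4732 = (9 - 18*5)*4732 = (9 - 90)*4732 = -81*4732 = -383292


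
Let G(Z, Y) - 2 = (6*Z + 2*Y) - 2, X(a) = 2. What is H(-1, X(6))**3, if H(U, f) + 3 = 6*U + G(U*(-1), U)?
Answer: -125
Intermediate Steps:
G(Z, Y) = 2*Y + 6*Z (G(Z, Y) = 2 + ((6*Z + 2*Y) - 2) = 2 + ((2*Y + 6*Z) - 2) = 2 + (-2 + 2*Y + 6*Z) = 2*Y + 6*Z)
H(U, f) = -3 + 2*U (H(U, f) = -3 + (6*U + (2*U + 6*(U*(-1)))) = -3 + (6*U + (2*U + 6*(-U))) = -3 + (6*U + (2*U - 6*U)) = -3 + (6*U - 4*U) = -3 + 2*U)
H(-1, X(6))**3 = (-3 + 2*(-1))**3 = (-3 - 2)**3 = (-5)**3 = -125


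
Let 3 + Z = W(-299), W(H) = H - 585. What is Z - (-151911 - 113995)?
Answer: 265019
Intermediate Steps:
W(H) = -585 + H
Z = -887 (Z = -3 + (-585 - 299) = -3 - 884 = -887)
Z - (-151911 - 113995) = -887 - (-151911 - 113995) = -887 - 1*(-265906) = -887 + 265906 = 265019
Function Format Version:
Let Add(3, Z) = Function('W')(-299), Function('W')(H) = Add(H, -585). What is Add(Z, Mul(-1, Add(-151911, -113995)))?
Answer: 265019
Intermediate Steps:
Function('W')(H) = Add(-585, H)
Z = -887 (Z = Add(-3, Add(-585, -299)) = Add(-3, -884) = -887)
Add(Z, Mul(-1, Add(-151911, -113995))) = Add(-887, Mul(-1, Add(-151911, -113995))) = Add(-887, Mul(-1, -265906)) = Add(-887, 265906) = 265019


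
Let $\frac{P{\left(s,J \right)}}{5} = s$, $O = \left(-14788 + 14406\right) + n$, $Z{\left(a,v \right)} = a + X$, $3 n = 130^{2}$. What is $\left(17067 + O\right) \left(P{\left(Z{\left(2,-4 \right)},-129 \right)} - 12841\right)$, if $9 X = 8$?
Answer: $- \frac{7729218245}{27} \approx -2.8627 \cdot 10^{8}$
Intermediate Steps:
$X = \frac{8}{9}$ ($X = \frac{1}{9} \cdot 8 = \frac{8}{9} \approx 0.88889$)
$n = \frac{16900}{3}$ ($n = \frac{130^{2}}{3} = \frac{1}{3} \cdot 16900 = \frac{16900}{3} \approx 5633.3$)
$Z{\left(a,v \right)} = \frac{8}{9} + a$ ($Z{\left(a,v \right)} = a + \frac{8}{9} = \frac{8}{9} + a$)
$O = \frac{15754}{3}$ ($O = \left(-14788 + 14406\right) + \frac{16900}{3} = -382 + \frac{16900}{3} = \frac{15754}{3} \approx 5251.3$)
$P{\left(s,J \right)} = 5 s$
$\left(17067 + O\right) \left(P{\left(Z{\left(2,-4 \right)},-129 \right)} - 12841\right) = \left(17067 + \frac{15754}{3}\right) \left(5 \left(\frac{8}{9} + 2\right) - 12841\right) = \frac{66955 \left(5 \cdot \frac{26}{9} - 12841\right)}{3} = \frac{66955 \left(\frac{130}{9} - 12841\right)}{3} = \frac{66955}{3} \left(- \frac{115439}{9}\right) = - \frac{7729218245}{27}$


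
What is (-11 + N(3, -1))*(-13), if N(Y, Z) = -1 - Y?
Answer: 195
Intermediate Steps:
(-11 + N(3, -1))*(-13) = (-11 + (-1 - 1*3))*(-13) = (-11 + (-1 - 3))*(-13) = (-11 - 4)*(-13) = -15*(-13) = 195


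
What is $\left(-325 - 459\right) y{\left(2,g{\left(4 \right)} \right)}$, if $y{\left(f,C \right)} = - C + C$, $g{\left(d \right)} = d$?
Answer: $0$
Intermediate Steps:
$y{\left(f,C \right)} = 0$
$\left(-325 - 459\right) y{\left(2,g{\left(4 \right)} \right)} = \left(-325 - 459\right) 0 = \left(-784\right) 0 = 0$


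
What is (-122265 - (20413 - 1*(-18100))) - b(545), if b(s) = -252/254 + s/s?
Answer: -20418807/127 ≈ -1.6078e+5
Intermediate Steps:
b(s) = 1/127 (b(s) = -252*1/254 + 1 = -126/127 + 1 = 1/127)
(-122265 - (20413 - 1*(-18100))) - b(545) = (-122265 - (20413 - 1*(-18100))) - 1*1/127 = (-122265 - (20413 + 18100)) - 1/127 = (-122265 - 1*38513) - 1/127 = (-122265 - 38513) - 1/127 = -160778 - 1/127 = -20418807/127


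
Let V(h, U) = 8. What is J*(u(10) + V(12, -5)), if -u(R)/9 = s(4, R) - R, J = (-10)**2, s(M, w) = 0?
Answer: 9800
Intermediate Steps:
J = 100
u(R) = 9*R (u(R) = -9*(0 - R) = -(-9)*R = 9*R)
J*(u(10) + V(12, -5)) = 100*(9*10 + 8) = 100*(90 + 8) = 100*98 = 9800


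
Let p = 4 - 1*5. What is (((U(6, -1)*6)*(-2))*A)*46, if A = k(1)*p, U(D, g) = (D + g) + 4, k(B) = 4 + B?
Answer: 24840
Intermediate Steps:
U(D, g) = 4 + D + g
p = -1 (p = 4 - 5 = -1)
A = -5 (A = (4 + 1)*(-1) = 5*(-1) = -5)
(((U(6, -1)*6)*(-2))*A)*46 = ((((4 + 6 - 1)*6)*(-2))*(-5))*46 = (((9*6)*(-2))*(-5))*46 = ((54*(-2))*(-5))*46 = -108*(-5)*46 = 540*46 = 24840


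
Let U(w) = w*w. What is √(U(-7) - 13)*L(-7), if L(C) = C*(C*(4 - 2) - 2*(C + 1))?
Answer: 84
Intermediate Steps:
U(w) = w²
L(C) = -2*C (L(C) = C*(C*2 - 2*(1 + C)) = C*(2*C + (-2 - 2*C)) = C*(-2) = -2*C)
√(U(-7) - 13)*L(-7) = √((-7)² - 13)*(-2*(-7)) = √(49 - 13)*14 = √36*14 = 6*14 = 84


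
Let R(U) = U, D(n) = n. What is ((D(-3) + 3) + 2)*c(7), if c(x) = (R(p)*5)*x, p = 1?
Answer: 70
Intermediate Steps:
c(x) = 5*x (c(x) = (1*5)*x = 5*x)
((D(-3) + 3) + 2)*c(7) = ((-3 + 3) + 2)*(5*7) = (0 + 2)*35 = 2*35 = 70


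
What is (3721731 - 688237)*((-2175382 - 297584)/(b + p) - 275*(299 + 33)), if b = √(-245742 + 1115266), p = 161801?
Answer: -2417204199595291633268/8726231359 + 5001151682136*√217381/8726231359 ≈ -2.7700e+11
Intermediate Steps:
b = 2*√217381 (b = √869524 = 2*√217381 ≈ 932.48)
(3721731 - 688237)*((-2175382 - 297584)/(b + p) - 275*(299 + 33)) = (3721731 - 688237)*((-2175382 - 297584)/(2*√217381 + 161801) - 275*(299 + 33)) = 3033494*(-2472966/(161801 + 2*√217381) - 275*332) = 3033494*(-2472966/(161801 + 2*√217381) - 91300) = 3033494*(-91300 - 2472966/(161801 + 2*√217381)) = -276958002200 - 7501727523204/(161801 + 2*√217381)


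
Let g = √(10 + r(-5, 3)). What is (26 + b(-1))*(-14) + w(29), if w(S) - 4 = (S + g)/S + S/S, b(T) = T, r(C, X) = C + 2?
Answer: -344 + √7/29 ≈ -343.91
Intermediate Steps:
r(C, X) = 2 + C
g = √7 (g = √(10 + (2 - 5)) = √(10 - 3) = √7 ≈ 2.6458)
w(S) = 5 + (S + √7)/S (w(S) = 4 + ((S + √7)/S + S/S) = 4 + ((S + √7)/S + 1) = 4 + (1 + (S + √7)/S) = 5 + (S + √7)/S)
(26 + b(-1))*(-14) + w(29) = (26 - 1)*(-14) + (6 + √7/29) = 25*(-14) + (6 + √7*(1/29)) = -350 + (6 + √7/29) = -344 + √7/29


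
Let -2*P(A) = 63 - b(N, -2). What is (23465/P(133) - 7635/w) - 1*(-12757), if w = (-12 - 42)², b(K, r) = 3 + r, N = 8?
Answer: 361507049/30132 ≈ 11997.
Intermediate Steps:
w = 2916 (w = (-54)² = 2916)
P(A) = -31 (P(A) = -(63 - (3 - 2))/2 = -(63 - 1*1)/2 = -(63 - 1)/2 = -½*62 = -31)
(23465/P(133) - 7635/w) - 1*(-12757) = (23465/(-31) - 7635/2916) - 1*(-12757) = (23465*(-1/31) - 7635*1/2916) + 12757 = (-23465/31 - 2545/972) + 12757 = -22886875/30132 + 12757 = 361507049/30132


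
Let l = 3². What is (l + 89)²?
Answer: 9604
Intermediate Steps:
l = 9
(l + 89)² = (9 + 89)² = 98² = 9604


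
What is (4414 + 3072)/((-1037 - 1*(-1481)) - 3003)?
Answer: -7486/2559 ≈ -2.9254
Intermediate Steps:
(4414 + 3072)/((-1037 - 1*(-1481)) - 3003) = 7486/((-1037 + 1481) - 3003) = 7486/(444 - 3003) = 7486/(-2559) = 7486*(-1/2559) = -7486/2559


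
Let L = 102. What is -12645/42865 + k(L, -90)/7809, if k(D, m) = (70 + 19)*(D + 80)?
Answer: 119116493/66946557 ≈ 1.7793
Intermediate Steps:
k(D, m) = 7120 + 89*D (k(D, m) = 89*(80 + D) = 7120 + 89*D)
-12645/42865 + k(L, -90)/7809 = -12645/42865 + (7120 + 89*102)/7809 = -12645*1/42865 + (7120 + 9078)*(1/7809) = -2529/8573 + 16198*(1/7809) = -2529/8573 + 16198/7809 = 119116493/66946557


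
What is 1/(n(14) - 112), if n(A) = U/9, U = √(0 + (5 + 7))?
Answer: -756/84671 - 3*√3/169342 ≈ -0.0089594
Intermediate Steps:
U = 2*√3 (U = √(0 + 12) = √12 = 2*√3 ≈ 3.4641)
n(A) = 2*√3/9 (n(A) = (2*√3)/9 = (2*√3)*(⅑) = 2*√3/9)
1/(n(14) - 112) = 1/(2*√3/9 - 112) = 1/(-112 + 2*√3/9)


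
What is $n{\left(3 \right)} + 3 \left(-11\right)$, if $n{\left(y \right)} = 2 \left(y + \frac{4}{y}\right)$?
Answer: $- \frac{73}{3} \approx -24.333$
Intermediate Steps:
$n{\left(y \right)} = 2 y + \frac{8}{y}$
$n{\left(3 \right)} + 3 \left(-11\right) = \left(2 \cdot 3 + \frac{8}{3}\right) + 3 \left(-11\right) = \left(6 + 8 \cdot \frac{1}{3}\right) - 33 = \left(6 + \frac{8}{3}\right) - 33 = \frac{26}{3} - 33 = - \frac{73}{3}$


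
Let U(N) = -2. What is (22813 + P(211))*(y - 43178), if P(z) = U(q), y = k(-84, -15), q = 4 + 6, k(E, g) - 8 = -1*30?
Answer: -985435200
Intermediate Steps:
k(E, g) = -22 (k(E, g) = 8 - 1*30 = 8 - 30 = -22)
q = 10
y = -22
P(z) = -2
(22813 + P(211))*(y - 43178) = (22813 - 2)*(-22 - 43178) = 22811*(-43200) = -985435200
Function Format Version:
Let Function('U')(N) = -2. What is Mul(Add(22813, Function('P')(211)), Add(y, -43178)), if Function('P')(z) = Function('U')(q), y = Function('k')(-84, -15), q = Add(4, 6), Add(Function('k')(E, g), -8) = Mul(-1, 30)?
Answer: -985435200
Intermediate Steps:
Function('k')(E, g) = -22 (Function('k')(E, g) = Add(8, Mul(-1, 30)) = Add(8, -30) = -22)
q = 10
y = -22
Function('P')(z) = -2
Mul(Add(22813, Function('P')(211)), Add(y, -43178)) = Mul(Add(22813, -2), Add(-22, -43178)) = Mul(22811, -43200) = -985435200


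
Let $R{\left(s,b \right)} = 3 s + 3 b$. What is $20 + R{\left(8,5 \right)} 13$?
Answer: $527$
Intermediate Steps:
$R{\left(s,b \right)} = 3 b + 3 s$
$20 + R{\left(8,5 \right)} 13 = 20 + \left(3 \cdot 5 + 3 \cdot 8\right) 13 = 20 + \left(15 + 24\right) 13 = 20 + 39 \cdot 13 = 20 + 507 = 527$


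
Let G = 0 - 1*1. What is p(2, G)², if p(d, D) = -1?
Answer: 1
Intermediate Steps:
G = -1 (G = 0 - 1 = -1)
p(2, G)² = (-1)² = 1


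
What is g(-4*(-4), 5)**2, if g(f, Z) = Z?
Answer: 25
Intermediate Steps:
g(-4*(-4), 5)**2 = 5**2 = 25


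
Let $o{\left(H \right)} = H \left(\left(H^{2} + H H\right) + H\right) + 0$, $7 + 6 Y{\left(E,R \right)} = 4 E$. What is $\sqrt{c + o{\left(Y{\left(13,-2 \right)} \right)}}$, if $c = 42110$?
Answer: $\sqrt{43010} \approx 207.39$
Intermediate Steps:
$Y{\left(E,R \right)} = - \frac{7}{6} + \frac{2 E}{3}$ ($Y{\left(E,R \right)} = - \frac{7}{6} + \frac{4 E}{6} = - \frac{7}{6} + \frac{2 E}{3}$)
$o{\left(H \right)} = H \left(H + 2 H^{2}\right)$ ($o{\left(H \right)} = H \left(\left(H^{2} + H^{2}\right) + H\right) + 0 = H \left(2 H^{2} + H\right) + 0 = H \left(H + 2 H^{2}\right) + 0 = H \left(H + 2 H^{2}\right)$)
$\sqrt{c + o{\left(Y{\left(13,-2 \right)} \right)}} = \sqrt{42110 + \left(- \frac{7}{6} + \frac{2}{3} \cdot 13\right)^{2} \left(1 + 2 \left(- \frac{7}{6} + \frac{2}{3} \cdot 13\right)\right)} = \sqrt{42110 + \left(- \frac{7}{6} + \frac{26}{3}\right)^{2} \left(1 + 2 \left(- \frac{7}{6} + \frac{26}{3}\right)\right)} = \sqrt{42110 + \left(\frac{15}{2}\right)^{2} \left(1 + 2 \cdot \frac{15}{2}\right)} = \sqrt{42110 + \frac{225 \left(1 + 15\right)}{4}} = \sqrt{42110 + \frac{225}{4} \cdot 16} = \sqrt{42110 + 900} = \sqrt{43010}$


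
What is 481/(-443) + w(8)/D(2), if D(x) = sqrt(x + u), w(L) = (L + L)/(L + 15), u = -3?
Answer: -481/443 - 16*I/23 ≈ -1.0858 - 0.69565*I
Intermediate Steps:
w(L) = 2*L/(15 + L) (w(L) = (2*L)/(15 + L) = 2*L/(15 + L))
D(x) = sqrt(-3 + x) (D(x) = sqrt(x - 3) = sqrt(-3 + x))
481/(-443) + w(8)/D(2) = 481/(-443) + (2*8/(15 + 8))/(sqrt(-3 + 2)) = 481*(-1/443) + (2*8/23)/(sqrt(-1)) = -481/443 + (2*8*(1/23))/I = -481/443 + 16*(-I)/23 = -481/443 - 16*I/23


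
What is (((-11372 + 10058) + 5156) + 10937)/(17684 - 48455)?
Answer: -14779/30771 ≈ -0.48029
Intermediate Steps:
(((-11372 + 10058) + 5156) + 10937)/(17684 - 48455) = ((-1314 + 5156) + 10937)/(-30771) = (3842 + 10937)*(-1/30771) = 14779*(-1/30771) = -14779/30771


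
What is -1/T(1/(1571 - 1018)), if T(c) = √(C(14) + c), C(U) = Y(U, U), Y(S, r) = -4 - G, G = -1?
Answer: I*√916874/1658 ≈ 0.57752*I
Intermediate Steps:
Y(S, r) = -3 (Y(S, r) = -4 - 1*(-1) = -4 + 1 = -3)
C(U) = -3
T(c) = √(-3 + c)
-1/T(1/(1571 - 1018)) = -1/(√(-3 + 1/(1571 - 1018))) = -1/(√(-3 + 1/553)) = -1/(√(-1658/553)) = -1/(I*√916874/553) = -(-1)*I*√916874/1658 = I*√916874/1658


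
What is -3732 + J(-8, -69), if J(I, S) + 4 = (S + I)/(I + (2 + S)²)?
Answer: -16741093/4481 ≈ -3736.0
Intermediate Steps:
J(I, S) = -4 + (I + S)/(I + (2 + S)²) (J(I, S) = -4 + (S + I)/(I + (2 + S)²) = -4 + (I + S)/(I + (2 + S)²))
-3732 + J(-8, -69) = -3732 + (-69 - 4*(2 - 69)² - 3*(-8))/(-8 + (2 - 69)²) = -3732 + (-69 - 4*(-67)² + 24)/(-8 + (-67)²) = -3732 + (-69 - 4*4489 + 24)/(-8 + 4489) = -3732 + (-69 - 17956 + 24)/4481 = -3732 + (1/4481)*(-18001) = -3732 - 18001/4481 = -16741093/4481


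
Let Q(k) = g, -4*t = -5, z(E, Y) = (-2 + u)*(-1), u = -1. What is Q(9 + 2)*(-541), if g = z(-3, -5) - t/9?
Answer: -55723/36 ≈ -1547.9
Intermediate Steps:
z(E, Y) = 3 (z(E, Y) = (-2 - 1)*(-1) = -3*(-1) = 3)
t = 5/4 (t = -¼*(-5) = 5/4 ≈ 1.2500)
g = 103/36 (g = 3 - 5/(4*9) = 3 - 1*5/36 = 3 - 5/36 = 103/36 ≈ 2.8611)
Q(k) = 103/36
Q(9 + 2)*(-541) = (103/36)*(-541) = -55723/36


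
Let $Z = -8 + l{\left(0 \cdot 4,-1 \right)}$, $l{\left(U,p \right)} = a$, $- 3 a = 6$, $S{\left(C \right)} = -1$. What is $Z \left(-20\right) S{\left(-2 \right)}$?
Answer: $-200$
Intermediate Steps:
$a = -2$ ($a = \left(- \frac{1}{3}\right) 6 = -2$)
$l{\left(U,p \right)} = -2$
$Z = -10$ ($Z = -8 - 2 = -10$)
$Z \left(-20\right) S{\left(-2 \right)} = \left(-10\right) \left(-20\right) \left(-1\right) = 200 \left(-1\right) = -200$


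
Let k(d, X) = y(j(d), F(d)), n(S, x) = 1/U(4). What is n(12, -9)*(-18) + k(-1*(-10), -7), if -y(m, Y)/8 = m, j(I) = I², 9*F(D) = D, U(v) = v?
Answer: -1609/2 ≈ -804.50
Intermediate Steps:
F(D) = D/9
y(m, Y) = -8*m
n(S, x) = ¼ (n(S, x) = 1/4 = ¼)
k(d, X) = -8*d²
n(12, -9)*(-18) + k(-1*(-10), -7) = (¼)*(-18) - 8*(-1*(-10))² = -9/2 - 8*10² = -9/2 - 8*100 = -9/2 - 800 = -1609/2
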